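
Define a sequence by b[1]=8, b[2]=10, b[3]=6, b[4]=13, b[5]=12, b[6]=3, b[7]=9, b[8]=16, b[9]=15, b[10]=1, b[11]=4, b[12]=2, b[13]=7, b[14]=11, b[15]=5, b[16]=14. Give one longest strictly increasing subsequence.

3, 4, 7, 11, 14

Patience tails give the LIS length; then backtrack through the dp parents:
8 → extends → [8]
10 → extends → [8, 10]
6 → replaces 8 → [6, 10]
13 → extends → [6, 10, 13]
12 → replaces 13 → [6, 10, 12]
3 → replaces 6 → [3, 10, 12]
9 → replaces 10 → [3, 9, 12]
16 → extends → [3, 9, 12, 16]
15 → replaces 16 → [3, 9, 12, 15]
1 → replaces 3 → [1, 9, 12, 15]
4 → replaces 9 → [1, 4, 12, 15]
2 → replaces 4 → [1, 2, 12, 15]
7 → replaces 12 → [1, 2, 7, 15]
11 → replaces 15 → [1, 2, 7, 11]
5 → replaces 7 → [1, 2, 5, 11]
14 → extends → [1, 2, 5, 11, 14]
Length 5; one witness is 3, 4, 7, 11, 14.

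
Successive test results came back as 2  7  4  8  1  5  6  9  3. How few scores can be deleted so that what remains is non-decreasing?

4

Fewest deletions = n − (longest non-decreasing subsequence).
i:     1 2 3 4 5 6 7 8 9
a[i]:  2 7 4 8 1 5 6 9 3
dp:    1 2 2 3 1 3 4 5 2
max dp = 5, so deletions = 9 − 5 = 4.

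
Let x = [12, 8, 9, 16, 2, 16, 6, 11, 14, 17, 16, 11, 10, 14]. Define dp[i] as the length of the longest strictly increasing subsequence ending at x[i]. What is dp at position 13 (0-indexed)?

4

dp[i] = 1 + max{dp[j] : j<i, x[j]<x[i]} (or 1 if no such j):
i:      0  1  2  3  4  5  6  7  8  9 10 11 12 13
x[i]:  12  8  9 16  2 16  6 11 14 17 16 11 10 14
dp:     1  1  2  3  1  3  2  3  4  5  5  3  3  4
At index 13 the value is 4.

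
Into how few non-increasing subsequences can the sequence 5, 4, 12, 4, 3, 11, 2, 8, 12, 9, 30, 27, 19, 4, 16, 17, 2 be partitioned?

5

Place each on the leftmost legal pile:
5 → new pile 1 (tops now [5])
4 → pile 1 (tops now [4])
12 → new pile 2 (tops now [4, 12])
4 → pile 1 (tops now [4, 12])
3 → pile 1 (tops now [3, 12])
11 → pile 2 (tops now [3, 11])
2 → pile 1 (tops now [2, 11])
8 → pile 2 (tops now [2, 8])
12 → new pile 3 (tops now [2, 8, 12])
9 → pile 3 (tops now [2, 8, 9])
30 → new pile 4 (tops now [2, 8, 9, 30])
27 → pile 4 (tops now [2, 8, 9, 27])
19 → pile 4 (tops now [2, 8, 9, 19])
4 → pile 2 (tops now [2, 4, 9, 19])
16 → pile 4 (tops now [2, 4, 9, 16])
17 → new pile 5 (tops now [2, 4, 9, 16, 17])
2 → pile 1 (tops now [2, 4, 9, 16, 17])
Five piles.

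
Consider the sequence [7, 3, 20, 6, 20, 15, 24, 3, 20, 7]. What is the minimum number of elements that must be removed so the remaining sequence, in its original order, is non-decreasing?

Fewest deletions = n − (longest non-decreasing subsequence).
Patience tails:
7 → extends → [7]
3 → replaces 7 → [3]
20 → extends → [3, 20]
6 → replaces 20 → [3, 6]
20 → extends → [3, 6, 20]
15 → replaces 20 → [3, 6, 15]
24 → extends → [3, 6, 15, 24]
3 → replaces 6 → [3, 3, 15, 24]
20 → replaces 24 → [3, 3, 15, 20]
7 → replaces 15 → [3, 3, 7, 20]
Longest non-decreasing subsequence has length 4, so deletions = 10 − 4 = 6.

6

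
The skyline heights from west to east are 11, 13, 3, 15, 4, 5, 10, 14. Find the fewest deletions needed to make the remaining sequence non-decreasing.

Fewest deletions = n − (longest non-decreasing subsequence).
i:      1  2  3  4  5  6  7  8
a[i]:  11 13  3 15  4  5 10 14
dp:     1  2  1  3  2  3  4  5
max dp = 5, so deletions = 8 − 5 = 3.

3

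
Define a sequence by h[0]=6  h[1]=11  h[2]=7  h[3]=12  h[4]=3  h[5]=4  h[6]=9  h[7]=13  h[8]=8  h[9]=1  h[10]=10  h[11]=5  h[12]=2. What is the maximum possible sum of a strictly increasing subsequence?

42

Let S[i] be the best sum of a strictly increasing subsequence ending at i:
i:      0  1  2  3  4  5  6  7  8  9 10 11 12
h[i]:   6 11  7 12  3  4  9 13  8  1 10  5  2
S:      6 17 13 29  3  7 22 42 21  1 32 12  3
Maximum is 42 (e.g. 6 + 11 + 12 + 13).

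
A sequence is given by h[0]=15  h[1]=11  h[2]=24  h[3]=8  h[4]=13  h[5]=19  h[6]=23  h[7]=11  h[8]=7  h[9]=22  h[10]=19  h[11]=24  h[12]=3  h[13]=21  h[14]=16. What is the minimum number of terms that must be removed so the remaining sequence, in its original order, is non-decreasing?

Fewest deletions = n − (longest non-decreasing subsequence).
Patience tails:
15 → extends → [15]
11 → replaces 15 → [11]
24 → extends → [11, 24]
8 → replaces 11 → [8, 24]
13 → replaces 24 → [8, 13]
19 → extends → [8, 13, 19]
23 → extends → [8, 13, 19, 23]
11 → replaces 13 → [8, 11, 19, 23]
7 → replaces 8 → [7, 11, 19, 23]
22 → replaces 23 → [7, 11, 19, 22]
19 → replaces 22 → [7, 11, 19, 19]
24 → extends → [7, 11, 19, 19, 24]
3 → replaces 7 → [3, 11, 19, 19, 24]
21 → replaces 24 → [3, 11, 19, 19, 21]
16 → replaces 19 → [3, 11, 16, 19, 21]
Longest non-decreasing subsequence has length 5, so deletions = 15 − 5 = 10.

10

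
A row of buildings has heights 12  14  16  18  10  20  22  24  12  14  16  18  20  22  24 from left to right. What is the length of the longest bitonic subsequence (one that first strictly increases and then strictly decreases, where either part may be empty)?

inc[i] = longest strictly increasing subsequence ending at i; dec[i] = longest strictly decreasing subsequence starting at i:
i:      1  2  3  4  5  6  7  8  9 10 11 12 13 14 15
a[i]:  12 14 16 18 10 20 22 24 12 14 16 18 20 22 24
inc:    1  2  3  4  1  5  6  7  2  3  4  5  6  7  8
dec:    2  2  2  2  1  2  2  2  1  1  1  1  1  1  1
Best peak at i=8 (value 24): inc=7, dec=2, length 7+2−1 = 8.

8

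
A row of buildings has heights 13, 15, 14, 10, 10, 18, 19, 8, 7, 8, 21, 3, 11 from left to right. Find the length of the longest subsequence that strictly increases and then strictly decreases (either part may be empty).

inc[i] = longest strictly increasing subsequence ending at i; dec[i] = longest strictly decreasing subsequence starting at i:
i:      1  2  3  4  5  6  7  8  9 10 11 12 13
a[i]:  13 15 14 10 10 18 19  8  7  8 21  3 11
inc:    1  2  2  1  1  3  4  1  1  2  5  1  3
dec:    5  6  5  4  4  4  4  3  2  2  2  1  1
Best peak at i=2 (value 15): inc=2, dec=6, length 2+6−1 = 7.

7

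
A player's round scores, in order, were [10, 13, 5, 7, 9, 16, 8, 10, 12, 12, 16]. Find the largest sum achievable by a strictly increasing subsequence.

Let S[i] be the best sum of a strictly increasing subsequence ending at i:
i:      1  2  3  4  5  6  7  8  9 10 11
a[i]:  10 13  5  7  9 16  8 10 12 12 16
S:     10 23  5 12 21 39 20 31 43 43 59
Maximum is 59 (e.g. 5 + 7 + 9 + 10 + 12 + 16).

59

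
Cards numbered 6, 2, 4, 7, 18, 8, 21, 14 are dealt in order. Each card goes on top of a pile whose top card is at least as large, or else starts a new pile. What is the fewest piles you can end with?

5

The minimum number of non-increasing subsequences covering a sequence equals the length of its longest strictly increasing subsequence.
LIS length is 5 (e.g. 2, 4, 7, 18, 21), so 5 piles are needed.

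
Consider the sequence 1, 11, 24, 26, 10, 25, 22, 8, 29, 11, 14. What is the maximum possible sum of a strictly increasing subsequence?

Let S[i] be the best sum of a strictly increasing subsequence ending at i:
i:      1  2  3  4  5  6  7  8  9 10 11
a[i]:   1 11 24 26 10 25 22  8 29 11 14
S:      1 12 36 62 11 61 34  9 91 22 36
Maximum is 91 (e.g. 1 + 11 + 24 + 26 + 29).

91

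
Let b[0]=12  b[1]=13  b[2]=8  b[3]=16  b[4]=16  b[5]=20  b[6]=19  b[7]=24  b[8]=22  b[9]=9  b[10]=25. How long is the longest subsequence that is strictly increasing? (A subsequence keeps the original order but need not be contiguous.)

Let dp[i] be the length of the longest such subsequence ending at index i:
i:      0  1  2  3  4  5  6  7  8  9 10
b[i]:  12 13  8 16 16 20 19 24 22  9 25
dp:     1  2  1  3  3  4  4  5  5  2  6
Maximum dp value is 6.

6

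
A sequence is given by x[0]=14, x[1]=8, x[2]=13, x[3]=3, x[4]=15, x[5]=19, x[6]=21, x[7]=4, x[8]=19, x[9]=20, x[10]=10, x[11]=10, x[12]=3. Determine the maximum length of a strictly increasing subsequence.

Let dp[i] be the length of the longest such subsequence ending at index i:
i:      0  1  2  3  4  5  6  7  8  9 10 11 12
x[i]:  14  8 13  3 15 19 21  4 19 20 10 10  3
dp:     1  1  2  1  3  4  5  2  4  5  3  3  1
Maximum dp value is 5.

5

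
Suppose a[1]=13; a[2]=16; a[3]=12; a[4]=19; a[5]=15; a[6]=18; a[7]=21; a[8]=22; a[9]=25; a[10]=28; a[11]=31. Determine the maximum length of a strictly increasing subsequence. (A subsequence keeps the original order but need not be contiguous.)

Track the smallest tail for each achievable length (strict):
13 → extends → [13]
16 → extends → [13, 16]
12 → replaces 13 → [12, 16]
19 → extends → [12, 16, 19]
15 → replaces 16 → [12, 15, 19]
18 → replaces 19 → [12, 15, 18]
21 → extends → [12, 15, 18, 21]
22 → extends → [12, 15, 18, 21, 22]
25 → extends → [12, 15, 18, 21, 22, 25]
28 → extends → [12, 15, 18, 21, 22, 25, 28]
31 → extends → [12, 15, 18, 21, 22, 25, 28, 31]
Eight tails, so the longest strictly increasing subsequence has length 8 (e.g. 13, 16, 19, 21, 22, 25, 28, 31).

8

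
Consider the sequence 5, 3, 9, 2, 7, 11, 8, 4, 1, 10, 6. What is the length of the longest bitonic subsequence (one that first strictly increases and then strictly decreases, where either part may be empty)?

inc[i] = longest strictly increasing subsequence ending at i; dec[i] = longest strictly decreasing subsequence starting at i:
i:      1  2  3  4  5  6  7  8  9 10 11
a[i]:   5  3  9  2  7 11  8  4  1 10  6
inc:    1  1  2  1  2  3  3  2  1  4  3
dec:    4  3  4  2  3  4  3  2  1  2  1
Best peak at i=6 (value 11): inc=3, dec=4, length 3+4−1 = 6.

6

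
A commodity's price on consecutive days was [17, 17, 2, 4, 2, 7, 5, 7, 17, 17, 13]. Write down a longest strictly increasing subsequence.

Patience tails give the LIS length; then backtrack through the dp parents:
17 → extends → [17]
17 → already a tail → [17]
2 → replaces 17 → [2]
4 → extends → [2, 4]
2 → already a tail → [2, 4]
7 → extends → [2, 4, 7]
5 → replaces 7 → [2, 4, 5]
7 → extends → [2, 4, 5, 7]
17 → extends → [2, 4, 5, 7, 17]
17 → already a tail → [2, 4, 5, 7, 17]
13 → replaces 17 → [2, 4, 5, 7, 13]
Length 5; one witness is 2, 4, 5, 7, 17.

2, 4, 5, 7, 17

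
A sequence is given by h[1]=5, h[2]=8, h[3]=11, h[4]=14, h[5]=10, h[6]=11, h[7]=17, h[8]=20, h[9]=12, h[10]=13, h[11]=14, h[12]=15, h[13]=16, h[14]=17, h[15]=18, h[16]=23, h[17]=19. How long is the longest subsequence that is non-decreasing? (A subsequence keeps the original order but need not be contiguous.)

Track the smallest tail for each achievable length (allowing ties):
5 → extends → [5]
8 → extends → [5, 8]
11 → extends → [5, 8, 11]
14 → extends → [5, 8, 11, 14]
10 → replaces 11 → [5, 8, 10, 14]
11 → replaces 14 → [5, 8, 10, 11]
17 → extends → [5, 8, 10, 11, 17]
20 → extends → [5, 8, 10, 11, 17, 20]
12 → replaces 17 → [5, 8, 10, 11, 12, 20]
13 → replaces 20 → [5, 8, 10, 11, 12, 13]
14 → extends → [5, 8, 10, 11, 12, 13, 14]
15 → extends → [5, 8, 10, 11, 12, 13, 14, 15]
16 → extends → [5, 8, 10, 11, 12, 13, 14, 15, 16]
17 → extends → [5, 8, 10, 11, 12, 13, 14, 15, 16, 17]
18 → extends → [5, 8, 10, 11, 12, 13, 14, 15, 16, 17, 18]
23 → extends → [5, 8, 10, 11, 12, 13, 14, 15, 16, 17, 18, 23]
19 → replaces 23 → [5, 8, 10, 11, 12, 13, 14, 15, 16, 17, 18, 19]
Twelve tails, so the longest non-decreasing subsequence has length 12 (e.g. 5, 8, 11, 11, 12, 13, 14, 15, 16, 17, 18, 23).

12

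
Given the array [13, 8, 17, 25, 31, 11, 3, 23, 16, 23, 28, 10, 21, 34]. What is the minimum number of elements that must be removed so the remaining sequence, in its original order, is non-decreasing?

Fewest deletions = n − (longest non-decreasing subsequence).
i:      1  2  3  4  5  6  7  8  9 10 11 12 13 14
a[i]:  13  8 17 25 31 11  3 23 16 23 28 10 21 34
dp:     1  1  2  3  4  2  1  3  3  4  5  2  4  6
max dp = 6, so deletions = 14 − 6 = 8.

8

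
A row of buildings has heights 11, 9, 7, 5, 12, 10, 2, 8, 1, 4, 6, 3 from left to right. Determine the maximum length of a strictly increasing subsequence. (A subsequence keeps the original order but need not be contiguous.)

Let dp[i] be the length of the longest such subsequence ending at index i:
i:      1  2  3  4  5  6  7  8  9 10 11 12
a[i]:  11  9  7  5 12 10  2  8  1  4  6  3
dp:     1  1  1  1  2  2  1  2  1  2  3  2
Maximum dp value is 3.

3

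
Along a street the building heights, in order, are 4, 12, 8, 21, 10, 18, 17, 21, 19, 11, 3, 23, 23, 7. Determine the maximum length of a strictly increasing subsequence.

6

Let dp[i] be the length of the longest such subsequence ending at index i:
i:      1  2  3  4  5  6  7  8  9 10 11 12 13 14
a[i]:   4 12  8 21 10 18 17 21 19 11  3 23 23  7
dp:     1  2  2  3  3  4  4  5  5  4  1  6  6  2
Maximum dp value is 6.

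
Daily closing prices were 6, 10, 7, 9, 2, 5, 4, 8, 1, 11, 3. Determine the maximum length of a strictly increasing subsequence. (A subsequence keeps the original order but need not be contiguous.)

Track the smallest tail for each achievable length (strict):
6 → extends → [6]
10 → extends → [6, 10]
7 → replaces 10 → [6, 7]
9 → extends → [6, 7, 9]
2 → replaces 6 → [2, 7, 9]
5 → replaces 7 → [2, 5, 9]
4 → replaces 5 → [2, 4, 9]
8 → replaces 9 → [2, 4, 8]
1 → replaces 2 → [1, 4, 8]
11 → extends → [1, 4, 8, 11]
3 → replaces 4 → [1, 3, 8, 11]
Four tails, so the longest strictly increasing subsequence has length 4 (e.g. 6, 7, 9, 11).

4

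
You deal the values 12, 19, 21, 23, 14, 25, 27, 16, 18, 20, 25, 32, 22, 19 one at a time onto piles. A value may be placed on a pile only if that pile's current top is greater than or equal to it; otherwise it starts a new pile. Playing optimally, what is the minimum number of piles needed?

7

Place each on the leftmost legal pile:
12 → new pile 1 (tops now [12])
19 → new pile 2 (tops now [12, 19])
21 → new pile 3 (tops now [12, 19, 21])
23 → new pile 4 (tops now [12, 19, 21, 23])
14 → pile 2 (tops now [12, 14, 21, 23])
25 → new pile 5 (tops now [12, 14, 21, 23, 25])
27 → new pile 6 (tops now [12, 14, 21, 23, 25, 27])
16 → pile 3 (tops now [12, 14, 16, 23, 25, 27])
18 → pile 4 (tops now [12, 14, 16, 18, 25, 27])
20 → pile 5 (tops now [12, 14, 16, 18, 20, 27])
25 → pile 6 (tops now [12, 14, 16, 18, 20, 25])
32 → new pile 7 (tops now [12, 14, 16, 18, 20, 25, 32])
22 → pile 6 (tops now [12, 14, 16, 18, 20, 22, 32])
19 → pile 5 (tops now [12, 14, 16, 18, 19, 22, 32])
Seven piles.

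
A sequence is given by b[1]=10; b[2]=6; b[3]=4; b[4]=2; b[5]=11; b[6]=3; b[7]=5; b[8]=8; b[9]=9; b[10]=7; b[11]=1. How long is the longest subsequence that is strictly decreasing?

Negate each value so 'decreasing' becomes 'increasing', then run patience tails on the negated sequence:
-10 → extends → [-10]
-6 → extends → [-10, -6]
-4 → extends → [-10, -6, -4]
-2 → extends → [-10, -6, -4, -2]
-11 → replaces -10 → [-11, -6, -4, -2]
-3 → replaces -2 → [-11, -6, -4, -3]
-5 → replaces -4 → [-11, -6, -5, -3]
-8 → replaces -6 → [-11, -8, -5, -3]
-9 → replaces -8 → [-11, -9, -5, -3]
-7 → replaces -5 → [-11, -9, -7, -3]
-1 → extends → [-11, -9, -7, -3, -1]
Five tails, so the longest strictly decreasing subsequence of the original has length 5.

5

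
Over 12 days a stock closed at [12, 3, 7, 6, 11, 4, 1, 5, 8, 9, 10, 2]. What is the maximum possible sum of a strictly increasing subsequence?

Let S[i] be the best sum of a strictly increasing subsequence ending at i:
i:      1  2  3  4  5  6  7  8  9 10 11 12
a[i]:  12  3  7  6 11  4  1  5  8  9 10  2
S:     12  3 10  9 21  7  1 12 20 29 39  3
Maximum is 39 (e.g. 3 + 4 + 5 + 8 + 9 + 10).

39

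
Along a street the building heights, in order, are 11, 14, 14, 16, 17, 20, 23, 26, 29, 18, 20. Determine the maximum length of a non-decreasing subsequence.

9

Track the smallest tail for each achievable length (allowing ties):
11 → extends → [11]
14 → extends → [11, 14]
14 → extends → [11, 14, 14]
16 → extends → [11, 14, 14, 16]
17 → extends → [11, 14, 14, 16, 17]
20 → extends → [11, 14, 14, 16, 17, 20]
23 → extends → [11, 14, 14, 16, 17, 20, 23]
26 → extends → [11, 14, 14, 16, 17, 20, 23, 26]
29 → extends → [11, 14, 14, 16, 17, 20, 23, 26, 29]
18 → replaces 20 → [11, 14, 14, 16, 17, 18, 23, 26, 29]
20 → replaces 23 → [11, 14, 14, 16, 17, 18, 20, 26, 29]
Nine tails, so the longest non-decreasing subsequence has length 9 (e.g. 11, 14, 14, 16, 17, 20, 23, 26, 29).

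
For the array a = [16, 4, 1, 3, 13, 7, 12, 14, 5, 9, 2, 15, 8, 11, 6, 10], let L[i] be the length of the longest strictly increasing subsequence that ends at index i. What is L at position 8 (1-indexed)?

5

dp[i] = 1 + max{dp[j] : j<i, a[j]<a[i]} (or 1 if no such j):
i:      1  2  3  4  5  6  7  8  9 10 11 12 13 14 15 16
a[i]:  16  4  1  3 13  7 12 14  5  9  2 15  8 11  6 10
dp:     1  1  1  2  3  3  4  5  3  4  2  6  4  5  4  5
At index 8 the value is 5.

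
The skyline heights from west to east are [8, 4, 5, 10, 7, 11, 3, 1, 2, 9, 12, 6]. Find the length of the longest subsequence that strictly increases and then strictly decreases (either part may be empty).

6

inc[i] = longest strictly increasing subsequence ending at i; dec[i] = longest strictly decreasing subsequence starting at i:
i:      1  2  3  4  5  6  7  8  9 10 11 12
a[i]:   8  4  5 10  7 11  3  1  2  9 12  6
inc:    1  1  2  3  3  4  1  1  2  4  5  3
dec:    4  3  3  4  3  3  2  1  1  2  2  1
Best peak at i=4 (value 10): inc=3, dec=4, length 3+4−1 = 6.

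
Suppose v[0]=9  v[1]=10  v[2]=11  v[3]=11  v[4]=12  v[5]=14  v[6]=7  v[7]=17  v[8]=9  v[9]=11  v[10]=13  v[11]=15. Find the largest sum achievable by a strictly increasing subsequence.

73

Let S[i] be the best sum of a strictly increasing subsequence ending at i:
i:      0  1  2  3  4  5  6  7  8  9 10 11
v[i]:   9 10 11 11 12 14  7 17  9 11 13 15
S:      9 19 30 30 42 56  7 73 16 30 55 71
Maximum is 73 (e.g. 9 + 10 + 11 + 12 + 14 + 17).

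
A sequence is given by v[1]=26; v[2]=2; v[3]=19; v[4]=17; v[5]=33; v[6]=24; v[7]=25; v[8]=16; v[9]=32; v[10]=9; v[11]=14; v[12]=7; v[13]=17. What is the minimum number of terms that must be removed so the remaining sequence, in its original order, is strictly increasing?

8

Fewest deletions = n − (longest strictly increasing subsequence).
Patience tails:
26 → extends → [26]
2 → replaces 26 → [2]
19 → extends → [2, 19]
17 → replaces 19 → [2, 17]
33 → extends → [2, 17, 33]
24 → replaces 33 → [2, 17, 24]
25 → extends → [2, 17, 24, 25]
16 → replaces 17 → [2, 16, 24, 25]
32 → extends → [2, 16, 24, 25, 32]
9 → replaces 16 → [2, 9, 24, 25, 32]
14 → replaces 24 → [2, 9, 14, 25, 32]
7 → replaces 9 → [2, 7, 14, 25, 32]
17 → replaces 25 → [2, 7, 14, 17, 32]
Longest strictly increasing subsequence has length 5, so deletions = 13 − 5 = 8.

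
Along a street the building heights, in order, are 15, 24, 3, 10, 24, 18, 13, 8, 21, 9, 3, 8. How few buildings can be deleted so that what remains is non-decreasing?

8

Fewest deletions = n − (longest non-decreasing subsequence).
i:      1  2  3  4  5  6  7  8  9 10 11 12
a[i]:  15 24  3 10 24 18 13  8 21  9  3  8
dp:     1  2  1  2  3  3  3  2  4  3  2  3
max dp = 4, so deletions = 12 − 4 = 8.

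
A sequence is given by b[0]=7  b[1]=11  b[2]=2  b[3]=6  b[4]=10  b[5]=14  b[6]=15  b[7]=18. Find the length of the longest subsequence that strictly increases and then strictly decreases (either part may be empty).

inc[i] = longest strictly increasing subsequence ending at i; dec[i] = longest strictly decreasing subsequence starting at i:
i:      0  1  2  3  4  5  6  7
b[i]:   7 11  2  6 10 14 15 18
inc:    1  2  1  2  3  4  5  6
dec:    2  2  1  1  1  1  1  1
Best peak at i=7 (value 18): inc=6, dec=1, length 6+1−1 = 6.

6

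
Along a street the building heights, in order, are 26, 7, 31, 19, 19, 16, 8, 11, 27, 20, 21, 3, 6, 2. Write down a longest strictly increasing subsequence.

Patience tails give the LIS length; then backtrack through the dp parents:
26 → extends → [26]
7 → replaces 26 → [7]
31 → extends → [7, 31]
19 → replaces 31 → [7, 19]
19 → already a tail → [7, 19]
16 → replaces 19 → [7, 16]
8 → replaces 16 → [7, 8]
11 → extends → [7, 8, 11]
27 → extends → [7, 8, 11, 27]
20 → replaces 27 → [7, 8, 11, 20]
21 → extends → [7, 8, 11, 20, 21]
3 → replaces 7 → [3, 8, 11, 20, 21]
6 → replaces 8 → [3, 6, 11, 20, 21]
2 → replaces 3 → [2, 6, 11, 20, 21]
Length 5; one witness is 7, 8, 11, 20, 21.

7, 8, 11, 20, 21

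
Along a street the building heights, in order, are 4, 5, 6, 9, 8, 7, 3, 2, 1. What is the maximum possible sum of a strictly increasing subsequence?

24

Let S[i] be the best sum of a strictly increasing subsequence ending at i:
i:      1  2  3  4  5  6  7  8  9
a[i]:   4  5  6  9  8  7  3  2  1
S:      4  9 15 24 23 22  3  2  1
Maximum is 24 (e.g. 4 + 5 + 6 + 9).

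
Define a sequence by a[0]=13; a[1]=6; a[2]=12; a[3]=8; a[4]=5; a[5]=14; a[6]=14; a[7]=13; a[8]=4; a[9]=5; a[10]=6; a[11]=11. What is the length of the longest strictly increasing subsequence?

Let dp[i] be the length of the longest such subsequence ending at index i:
i:      0  1  2  3  4  5  6  7  8  9 10 11
a[i]:  13  6 12  8  5 14 14 13  4  5  6 11
dp:     1  1  2  2  1  3  3  3  1  2  3  4
Maximum dp value is 4.

4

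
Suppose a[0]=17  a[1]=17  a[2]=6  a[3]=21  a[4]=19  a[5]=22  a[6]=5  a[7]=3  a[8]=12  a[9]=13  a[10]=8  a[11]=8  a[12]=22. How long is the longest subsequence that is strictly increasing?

4

Let dp[i] be the length of the longest such subsequence ending at index i:
i:      0  1  2  3  4  5  6  7  8  9 10 11 12
a[i]:  17 17  6 21 19 22  5  3 12 13  8  8 22
dp:     1  1  1  2  2  3  1  1  2  3  2  2  4
Maximum dp value is 4.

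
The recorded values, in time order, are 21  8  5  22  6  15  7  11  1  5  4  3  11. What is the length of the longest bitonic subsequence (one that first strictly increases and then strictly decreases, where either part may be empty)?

inc[i] = longest strictly increasing subsequence ending at i; dec[i] = longest strictly decreasing subsequence starting at i:
i:      1  2  3  4  5  6  7  8  9 10 11 12 13
a[i]:  21  8  5 22  6 15  7 11  1  5  4  3 11
inc:    1  1  1  2  2  3  3  4  1  2  2  2  4
dec:    6  5  3  6  4  5  4  4  1  3  2  1  1
Best peak at i=4 (value 22): inc=2, dec=6, length 2+6−1 = 7.

7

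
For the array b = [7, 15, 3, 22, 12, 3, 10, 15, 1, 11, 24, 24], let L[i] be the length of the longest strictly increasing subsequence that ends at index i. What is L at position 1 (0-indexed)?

dp[i] = 1 + max{dp[j] : j<i, b[j]<b[i]} (or 1 if no such j):
i:      0  1  2  3  4  5  6  7  8  9 10 11
b[i]:   7 15  3 22 12  3 10 15  1 11 24 24
dp:     1  2  1  3  2  1  2  3  1  3  4  4
At index 1 the value is 2.

2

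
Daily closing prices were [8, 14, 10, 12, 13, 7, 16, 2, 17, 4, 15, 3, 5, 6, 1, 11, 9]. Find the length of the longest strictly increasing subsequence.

6

Track the smallest tail for each achievable length (strict):
8 → extends → [8]
14 → extends → [8, 14]
10 → replaces 14 → [8, 10]
12 → extends → [8, 10, 12]
13 → extends → [8, 10, 12, 13]
7 → replaces 8 → [7, 10, 12, 13]
16 → extends → [7, 10, 12, 13, 16]
2 → replaces 7 → [2, 10, 12, 13, 16]
17 → extends → [2, 10, 12, 13, 16, 17]
4 → replaces 10 → [2, 4, 12, 13, 16, 17]
15 → replaces 16 → [2, 4, 12, 13, 15, 17]
3 → replaces 4 → [2, 3, 12, 13, 15, 17]
5 → replaces 12 → [2, 3, 5, 13, 15, 17]
6 → replaces 13 → [2, 3, 5, 6, 15, 17]
1 → replaces 2 → [1, 3, 5, 6, 15, 17]
11 → replaces 15 → [1, 3, 5, 6, 11, 17]
9 → replaces 11 → [1, 3, 5, 6, 9, 17]
Six tails, so the longest strictly increasing subsequence has length 6 (e.g. 8, 10, 12, 13, 16, 17).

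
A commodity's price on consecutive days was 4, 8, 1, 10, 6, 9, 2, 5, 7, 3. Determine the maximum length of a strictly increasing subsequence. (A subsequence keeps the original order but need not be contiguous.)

4

Let dp[i] be the length of the longest such subsequence ending at index i:
i:      1  2  3  4  5  6  7  8  9 10
a[i]:   4  8  1 10  6  9  2  5  7  3
dp:     1  2  1  3  2  3  2  3  4  3
Maximum dp value is 4.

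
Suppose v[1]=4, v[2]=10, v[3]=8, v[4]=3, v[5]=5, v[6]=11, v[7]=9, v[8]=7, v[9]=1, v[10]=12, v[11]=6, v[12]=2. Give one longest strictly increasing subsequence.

Patience tails give the LIS length; then backtrack through the dp parents:
4 → extends → [4]
10 → extends → [4, 10]
8 → replaces 10 → [4, 8]
3 → replaces 4 → [3, 8]
5 → replaces 8 → [3, 5]
11 → extends → [3, 5, 11]
9 → replaces 11 → [3, 5, 9]
7 → replaces 9 → [3, 5, 7]
1 → replaces 3 → [1, 5, 7]
12 → extends → [1, 5, 7, 12]
6 → replaces 7 → [1, 5, 6, 12]
2 → replaces 5 → [1, 2, 6, 12]
Length 4; one witness is 4, 10, 11, 12.

4, 10, 11, 12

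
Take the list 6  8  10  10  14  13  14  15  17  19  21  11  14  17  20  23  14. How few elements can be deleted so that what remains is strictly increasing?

Fewest deletions = n − (longest strictly increasing subsequence).
i:      1  2  3  4  5  6  7  8  9 10 11 12 13 14 15 16 17
a[i]:   6  8 10 10 14 13 14 15 17 19 21 11 14 17 20 23 14
dp:     1  2  3  3  4  4  5  6  7  8  9  4  5  7  9 10  5
max dp = 10, so deletions = 17 − 10 = 7.

7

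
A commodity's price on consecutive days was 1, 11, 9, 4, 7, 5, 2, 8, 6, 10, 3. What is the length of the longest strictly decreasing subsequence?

5

Negate each value so 'decreasing' becomes 'increasing', then run patience tails on the negated sequence:
-1 → extends → [-1]
-11 → replaces -1 → [-11]
-9 → extends → [-11, -9]
-4 → extends → [-11, -9, -4]
-7 → replaces -4 → [-11, -9, -7]
-5 → extends → [-11, -9, -7, -5]
-2 → extends → [-11, -9, -7, -5, -2]
-8 → replaces -7 → [-11, -9, -8, -5, -2]
-6 → replaces -5 → [-11, -9, -8, -6, -2]
-10 → replaces -9 → [-11, -10, -8, -6, -2]
-3 → replaces -2 → [-11, -10, -8, -6, -3]
Five tails, so the longest strictly decreasing subsequence of the original has length 5.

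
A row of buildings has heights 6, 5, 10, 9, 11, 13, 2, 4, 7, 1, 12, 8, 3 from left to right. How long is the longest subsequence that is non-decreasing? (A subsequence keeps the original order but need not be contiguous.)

4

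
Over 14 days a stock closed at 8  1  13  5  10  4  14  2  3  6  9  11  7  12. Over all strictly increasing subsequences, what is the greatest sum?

Let S[i] be the best sum of a strictly increasing subsequence ending at i:
i:      1  2  3  4  5  6  7  8  9 10 11 12 13 14
a[i]:   8  1 13  5 10  4 14  2  3  6  9 11  7 12
S:      8  1 21  6 18  5 35  3  6 12 21 32 19 44
Maximum is 44 (e.g. 1 + 2 + 3 + 6 + 9 + 11 + 12).

44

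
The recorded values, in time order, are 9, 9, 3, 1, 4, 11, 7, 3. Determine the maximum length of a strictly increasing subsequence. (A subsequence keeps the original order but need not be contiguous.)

3

Let dp[i] be the length of the longest such subsequence ending at index i:
i:      1  2  3  4  5  6  7  8
a[i]:   9  9  3  1  4 11  7  3
dp:     1  1  1  1  2  3  3  2
Maximum dp value is 3.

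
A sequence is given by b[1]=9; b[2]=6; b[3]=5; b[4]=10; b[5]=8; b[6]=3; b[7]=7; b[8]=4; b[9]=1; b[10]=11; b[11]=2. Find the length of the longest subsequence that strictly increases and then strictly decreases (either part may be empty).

6

inc[i] = longest strictly increasing subsequence ending at i; dec[i] = longest strictly decreasing subsequence starting at i:
i:      1  2  3  4  5  6  7  8  9 10 11
b[i]:   9  6  5 10  8  3  7  4  1 11  2
inc:    1  1  1  2  2  1  2  2  1  3  2
dec:    5  4  3  5  4  2  3  2  1  2  1
Best peak at i=4 (value 10): inc=2, dec=5, length 2+5−1 = 6.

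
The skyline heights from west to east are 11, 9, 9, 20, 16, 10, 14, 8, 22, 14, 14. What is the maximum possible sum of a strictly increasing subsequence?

55

Let S[i] be the best sum of a strictly increasing subsequence ending at i:
i:      1  2  3  4  5  6  7  8  9 10 11
a[i]:  11  9  9 20 16 10 14  8 22 14 14
S:     11  9  9 31 27 19 33  8 55 33 33
Maximum is 55 (e.g. 9 + 10 + 14 + 22).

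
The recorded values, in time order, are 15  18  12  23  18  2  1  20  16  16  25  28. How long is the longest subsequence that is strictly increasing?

Let dp[i] be the length of the longest such subsequence ending at index i:
i:      1  2  3  4  5  6  7  8  9 10 11 12
a[i]:  15 18 12 23 18  2  1 20 16 16 25 28
dp:     1  2  1  3  2  1  1  3  2  2  4  5
Maximum dp value is 5.

5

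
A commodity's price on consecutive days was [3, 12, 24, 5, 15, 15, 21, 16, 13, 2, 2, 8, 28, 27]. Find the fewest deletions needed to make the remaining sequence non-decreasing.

Fewest deletions = n − (longest non-decreasing subsequence).
Patience tails:
3 → extends → [3]
12 → extends → [3, 12]
24 → extends → [3, 12, 24]
5 → replaces 12 → [3, 5, 24]
15 → replaces 24 → [3, 5, 15]
15 → extends → [3, 5, 15, 15]
21 → extends → [3, 5, 15, 15, 21]
16 → replaces 21 → [3, 5, 15, 15, 16]
13 → replaces 15 → [3, 5, 13, 15, 16]
2 → replaces 3 → [2, 5, 13, 15, 16]
2 → replaces 5 → [2, 2, 13, 15, 16]
8 → replaces 13 → [2, 2, 8, 15, 16]
28 → extends → [2, 2, 8, 15, 16, 28]
27 → replaces 28 → [2, 2, 8, 15, 16, 27]
Longest non-decreasing subsequence has length 6, so deletions = 14 − 6 = 8.

8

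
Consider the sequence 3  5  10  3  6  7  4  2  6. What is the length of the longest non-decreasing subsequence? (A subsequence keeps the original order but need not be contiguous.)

4

Let dp[i] be the length of the longest such subsequence ending at index i:
i:      1  2  3  4  5  6  7  8  9
a[i]:   3  5 10  3  6  7  4  2  6
dp:     1  2  3  2  3  4  3  1  4
Maximum dp value is 4.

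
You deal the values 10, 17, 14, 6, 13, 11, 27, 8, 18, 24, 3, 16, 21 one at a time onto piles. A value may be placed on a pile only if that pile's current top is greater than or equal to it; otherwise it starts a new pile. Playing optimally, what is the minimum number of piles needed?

Place each on the leftmost legal pile:
10 → new pile 1 (tops now [10])
17 → new pile 2 (tops now [10, 17])
14 → pile 2 (tops now [10, 14])
6 → pile 1 (tops now [6, 14])
13 → pile 2 (tops now [6, 13])
11 → pile 2 (tops now [6, 11])
27 → new pile 3 (tops now [6, 11, 27])
8 → pile 2 (tops now [6, 8, 27])
18 → pile 3 (tops now [6, 8, 18])
24 → new pile 4 (tops now [6, 8, 18, 24])
3 → pile 1 (tops now [3, 8, 18, 24])
16 → pile 3 (tops now [3, 8, 16, 24])
21 → pile 4 (tops now [3, 8, 16, 21])
Four piles.

4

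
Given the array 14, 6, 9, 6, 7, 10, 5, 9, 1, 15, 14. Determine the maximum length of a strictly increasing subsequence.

4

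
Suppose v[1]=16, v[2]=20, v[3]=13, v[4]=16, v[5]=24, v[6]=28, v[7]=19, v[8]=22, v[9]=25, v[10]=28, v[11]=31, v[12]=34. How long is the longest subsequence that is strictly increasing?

8

Track the smallest tail for each achievable length (strict):
16 → extends → [16]
20 → extends → [16, 20]
13 → replaces 16 → [13, 20]
16 → replaces 20 → [13, 16]
24 → extends → [13, 16, 24]
28 → extends → [13, 16, 24, 28]
19 → replaces 24 → [13, 16, 19, 28]
22 → replaces 28 → [13, 16, 19, 22]
25 → extends → [13, 16, 19, 22, 25]
28 → extends → [13, 16, 19, 22, 25, 28]
31 → extends → [13, 16, 19, 22, 25, 28, 31]
34 → extends → [13, 16, 19, 22, 25, 28, 31, 34]
Eight tails, so the longest strictly increasing subsequence has length 8 (e.g. 13, 16, 19, 22, 25, 28, 31, 34).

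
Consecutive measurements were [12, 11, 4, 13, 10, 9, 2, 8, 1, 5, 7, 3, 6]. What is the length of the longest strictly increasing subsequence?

Track the smallest tail for each achievable length (strict):
12 → extends → [12]
11 → replaces 12 → [11]
4 → replaces 11 → [4]
13 → extends → [4, 13]
10 → replaces 13 → [4, 10]
9 → replaces 10 → [4, 9]
2 → replaces 4 → [2, 9]
8 → replaces 9 → [2, 8]
1 → replaces 2 → [1, 8]
5 → replaces 8 → [1, 5]
7 → extends → [1, 5, 7]
3 → replaces 5 → [1, 3, 7]
6 → replaces 7 → [1, 3, 6]
Three tails, so the longest strictly increasing subsequence has length 3 (e.g. 4, 5, 7).

3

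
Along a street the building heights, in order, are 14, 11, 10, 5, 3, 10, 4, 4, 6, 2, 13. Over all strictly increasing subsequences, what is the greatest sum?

28

Let S[i] be the best sum of a strictly increasing subsequence ending at i:
i:      1  2  3  4  5  6  7  8  9 10 11
a[i]:  14 11 10  5  3 10  4  4  6  2 13
S:     14 11 10  5  3 15  7  7 13  2 28
Maximum is 28 (e.g. 5 + 10 + 13).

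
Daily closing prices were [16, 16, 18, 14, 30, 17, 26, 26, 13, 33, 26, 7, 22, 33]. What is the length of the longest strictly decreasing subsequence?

4

Negate each value so 'decreasing' becomes 'increasing', then run patience tails on the negated sequence:
-16 → extends → [-16]
-16 → already a tail → [-16]
-18 → replaces -16 → [-18]
-14 → extends → [-18, -14]
-30 → replaces -18 → [-30, -14]
-17 → replaces -14 → [-30, -17]
-26 → replaces -17 → [-30, -26]
-26 → already a tail → [-30, -26]
-13 → extends → [-30, -26, -13]
-33 → replaces -30 → [-33, -26, -13]
-26 → already a tail → [-33, -26, -13]
-7 → extends → [-33, -26, -13, -7]
-22 → replaces -13 → [-33, -26, -22, -7]
-33 → already a tail → [-33, -26, -22, -7]
Four tails, so the longest strictly decreasing subsequence of the original has length 4.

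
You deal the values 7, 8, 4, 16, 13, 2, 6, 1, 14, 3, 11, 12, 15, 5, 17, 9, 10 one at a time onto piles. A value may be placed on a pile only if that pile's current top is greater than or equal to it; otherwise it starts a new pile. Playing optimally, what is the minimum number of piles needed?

Place each on the leftmost legal pile:
7 → new pile 1 (tops now [7])
8 → new pile 2 (tops now [7, 8])
4 → pile 1 (tops now [4, 8])
16 → new pile 3 (tops now [4, 8, 16])
13 → pile 3 (tops now [4, 8, 13])
2 → pile 1 (tops now [2, 8, 13])
6 → pile 2 (tops now [2, 6, 13])
1 → pile 1 (tops now [1, 6, 13])
14 → new pile 4 (tops now [1, 6, 13, 14])
3 → pile 2 (tops now [1, 3, 13, 14])
11 → pile 3 (tops now [1, 3, 11, 14])
12 → pile 4 (tops now [1, 3, 11, 12])
15 → new pile 5 (tops now [1, 3, 11, 12, 15])
5 → pile 3 (tops now [1, 3, 5, 12, 15])
17 → new pile 6 (tops now [1, 3, 5, 12, 15, 17])
9 → pile 4 (tops now [1, 3, 5, 9, 15, 17])
10 → pile 5 (tops now [1, 3, 5, 9, 10, 17])
Six piles.

6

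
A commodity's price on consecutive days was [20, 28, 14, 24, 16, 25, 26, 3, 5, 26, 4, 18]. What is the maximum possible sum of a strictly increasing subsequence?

95

Let S[i] be the best sum of a strictly increasing subsequence ending at i:
i:      1  2  3  4  5  6  7  8  9 10 11 12
a[i]:  20 28 14 24 16 25 26  3  5 26  4 18
S:     20 48 14 44 30 69 95  3  8 95  7 48
Maximum is 95 (e.g. 20 + 24 + 25 + 26).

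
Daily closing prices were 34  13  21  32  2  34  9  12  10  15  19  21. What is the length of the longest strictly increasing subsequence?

Track the smallest tail for each achievable length (strict):
34 → extends → [34]
13 → replaces 34 → [13]
21 → extends → [13, 21]
32 → extends → [13, 21, 32]
2 → replaces 13 → [2, 21, 32]
34 → extends → [2, 21, 32, 34]
9 → replaces 21 → [2, 9, 32, 34]
12 → replaces 32 → [2, 9, 12, 34]
10 → replaces 12 → [2, 9, 10, 34]
15 → replaces 34 → [2, 9, 10, 15]
19 → extends → [2, 9, 10, 15, 19]
21 → extends → [2, 9, 10, 15, 19, 21]
Six tails, so the longest strictly increasing subsequence has length 6 (e.g. 2, 9, 12, 15, 19, 21).

6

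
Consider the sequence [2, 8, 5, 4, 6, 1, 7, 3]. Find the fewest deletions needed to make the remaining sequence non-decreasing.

4

Fewest deletions = n − (longest non-decreasing subsequence).
i:     1 2 3 4 5 6 7 8
a[i]:  2 8 5 4 6 1 7 3
dp:    1 2 2 2 3 1 4 2
max dp = 4, so deletions = 8 − 4 = 4.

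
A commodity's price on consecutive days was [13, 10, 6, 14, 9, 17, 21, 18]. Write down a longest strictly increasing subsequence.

13, 14, 17, 21

Patience tails give the LIS length; then backtrack through the dp parents:
13 → extends → [13]
10 → replaces 13 → [10]
6 → replaces 10 → [6]
14 → extends → [6, 14]
9 → replaces 14 → [6, 9]
17 → extends → [6, 9, 17]
21 → extends → [6, 9, 17, 21]
18 → replaces 21 → [6, 9, 17, 18]
Length 4; one witness is 13, 14, 17, 21.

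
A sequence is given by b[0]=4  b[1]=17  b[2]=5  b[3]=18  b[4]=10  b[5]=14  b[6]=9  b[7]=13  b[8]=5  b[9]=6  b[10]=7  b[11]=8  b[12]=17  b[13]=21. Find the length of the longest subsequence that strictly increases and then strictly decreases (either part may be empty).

7

inc[i] = longest strictly increasing subsequence ending at i; dec[i] = longest strictly decreasing subsequence starting at i:
i:      0  1  2  3  4  5  6  7  8  9 10 11 12 13
b[i]:   4 17  5 18 10 14  9 13  5  6  7  8 17 21
inc:    1  2  2  3  3  4  3  4  2  3  4  5  6  7
dec:    1  4  1  4  3  3  2  2  1  1  1  1  1  1
Best peak at i=13 (value 21): inc=7, dec=1, length 7+1−1 = 7.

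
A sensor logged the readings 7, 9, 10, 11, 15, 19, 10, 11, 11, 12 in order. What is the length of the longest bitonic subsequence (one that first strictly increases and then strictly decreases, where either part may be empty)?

7

inc[i] = longest strictly increasing subsequence ending at i; dec[i] = longest strictly decreasing subsequence starting at i:
i:      1  2  3  4  5  6  7  8  9 10
a[i]:   7  9 10 11 15 19 10 11 11 12
inc:    1  2  3  4  5  6  3  4  4  5
dec:    1  1  1  2  2  2  1  1  1  1
Best peak at i=6 (value 19): inc=6, dec=2, length 6+2−1 = 7.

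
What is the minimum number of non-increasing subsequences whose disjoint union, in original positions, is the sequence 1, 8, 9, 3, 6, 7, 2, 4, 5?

The minimum number of non-increasing subsequences covering a sequence equals the length of its longest strictly increasing subsequence.
LIS length is 4 (e.g. 1, 3, 6, 7), so 4 piles are needed.

4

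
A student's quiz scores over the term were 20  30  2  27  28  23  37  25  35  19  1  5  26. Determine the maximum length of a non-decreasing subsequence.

Track the smallest tail for each achievable length (allowing ties):
20 → extends → [20]
30 → extends → [20, 30]
2 → replaces 20 → [2, 30]
27 → replaces 30 → [2, 27]
28 → extends → [2, 27, 28]
23 → replaces 27 → [2, 23, 28]
37 → extends → [2, 23, 28, 37]
25 → replaces 28 → [2, 23, 25, 37]
35 → replaces 37 → [2, 23, 25, 35]
19 → replaces 23 → [2, 19, 25, 35]
1 → replaces 2 → [1, 19, 25, 35]
5 → replaces 19 → [1, 5, 25, 35]
26 → replaces 35 → [1, 5, 25, 26]
Four tails, so the longest non-decreasing subsequence has length 4 (e.g. 20, 27, 28, 37).

4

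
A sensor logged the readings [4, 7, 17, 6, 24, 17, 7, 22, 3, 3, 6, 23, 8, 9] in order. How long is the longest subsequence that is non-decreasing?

6

Let dp[i] be the length of the longest such subsequence ending at index i:
i:      1  2  3  4  5  6  7  8  9 10 11 12 13 14
a[i]:   4  7 17  6 24 17  7 22  3  3  6 23  8  9
dp:     1  2  3  2  4  4  3  5  1  2  3  6  4  5
Maximum dp value is 6.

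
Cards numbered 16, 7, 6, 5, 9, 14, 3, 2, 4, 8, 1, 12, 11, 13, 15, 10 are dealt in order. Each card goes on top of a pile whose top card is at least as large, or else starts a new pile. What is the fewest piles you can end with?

Place each on the leftmost legal pile:
16 → new pile 1 (tops now [16])
7 → pile 1 (tops now [7])
6 → pile 1 (tops now [6])
5 → pile 1 (tops now [5])
9 → new pile 2 (tops now [5, 9])
14 → new pile 3 (tops now [5, 9, 14])
3 → pile 1 (tops now [3, 9, 14])
2 → pile 1 (tops now [2, 9, 14])
4 → pile 2 (tops now [2, 4, 14])
8 → pile 3 (tops now [2, 4, 8])
1 → pile 1 (tops now [1, 4, 8])
12 → new pile 4 (tops now [1, 4, 8, 12])
11 → pile 4 (tops now [1, 4, 8, 11])
13 → new pile 5 (tops now [1, 4, 8, 11, 13])
15 → new pile 6 (tops now [1, 4, 8, 11, 13, 15])
10 → pile 4 (tops now [1, 4, 8, 10, 13, 15])
Six piles.

6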